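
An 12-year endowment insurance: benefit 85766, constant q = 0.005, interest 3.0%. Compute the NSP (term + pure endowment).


Term component = 4160.4438
Pure endowment = 12_p_x * v^12 * benefit = 0.941623 * 0.70138 * 85766 = 56642.8932
NSP = 60803.337


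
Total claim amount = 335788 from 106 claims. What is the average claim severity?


severity = total / number
= 335788 / 106
= 3167.8113


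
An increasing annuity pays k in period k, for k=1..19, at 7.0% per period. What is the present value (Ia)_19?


(Ia)_n = sum_{k=1}^{n} k * v^k, v = 1/(1+i)
v = 0.934579
Sum computed term by term:
(Ia)_19 = 82.9347


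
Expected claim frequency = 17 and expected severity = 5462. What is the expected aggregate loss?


E[S] = E[N] * E[X]
= 17 * 5462
= 92854


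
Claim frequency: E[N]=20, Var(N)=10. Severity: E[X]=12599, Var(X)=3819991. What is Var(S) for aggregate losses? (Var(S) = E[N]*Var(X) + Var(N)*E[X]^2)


Var(S) = E[N]*Var(X) + Var(N)*E[X]^2
= 20*3819991 + 10*12599^2
= 76399820 + 1587348010
= 1.6637e+09


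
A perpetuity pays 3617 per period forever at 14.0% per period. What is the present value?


PV = PMT / i
= 3617 / 0.14
= 25835.7143


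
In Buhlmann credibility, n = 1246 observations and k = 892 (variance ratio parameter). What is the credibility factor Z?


Z = n / (n + k)
= 1246 / (1246 + 892)
= 1246 / 2138
= 0.5828


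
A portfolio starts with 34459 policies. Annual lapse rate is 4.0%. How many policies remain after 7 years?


remaining = initial * (1 - lapse)^years
= 34459 * (1 - 0.04)^7
= 34459 * 0.751447
= 25894.1286


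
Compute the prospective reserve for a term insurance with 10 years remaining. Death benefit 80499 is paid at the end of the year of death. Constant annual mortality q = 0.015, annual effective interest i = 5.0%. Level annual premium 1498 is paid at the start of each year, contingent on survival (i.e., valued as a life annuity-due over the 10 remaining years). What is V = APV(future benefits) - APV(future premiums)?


v = 1/(1+i) = 0.952381
APV(future benefits) per unit = sum_{k=0}^{9} k_p_x * q * v^(k+1) = 0.108969
APV(future benefits) = 80499 * 0.108969 = 8771.9157
Life annuity-due factor ä_{x:10} = sum_{k=0}^{9} k_p_x * v^k = 7.627848
APV(future premiums) = 1498 * 7.627848 = 11426.5156
V = 8771.9157 - 11426.5156
= -2654.5999


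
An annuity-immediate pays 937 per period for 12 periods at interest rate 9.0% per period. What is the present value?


PV = PMT * (1 - (1+i)^(-n)) / i
= 937 * (1 - (1+0.09)^(-12)) / 0.09
= 937 * (1 - 0.355535) / 0.09
= 937 * 7.160725
= 6709.5996


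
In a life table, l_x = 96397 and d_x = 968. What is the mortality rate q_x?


q_x = d_x / l_x
= 968 / 96397
= 0.01


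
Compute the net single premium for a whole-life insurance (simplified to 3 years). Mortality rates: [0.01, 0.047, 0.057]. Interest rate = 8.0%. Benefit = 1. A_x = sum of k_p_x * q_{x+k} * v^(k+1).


v = 0.925926
Year 0: k_p_x=1.0, q=0.01, term=0.009259
Year 1: k_p_x=0.99, q=0.047, term=0.039892
Year 2: k_p_x=0.94347, q=0.057, term=0.042691
A_x = 0.0918


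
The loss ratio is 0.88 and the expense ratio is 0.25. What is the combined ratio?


Combined ratio = loss ratio + expense ratio
= 0.88 + 0.25
= 1.13


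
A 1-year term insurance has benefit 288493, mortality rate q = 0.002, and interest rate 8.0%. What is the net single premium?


NSP = benefit * q * v
v = 1/(1+i) = 0.925926
NSP = 288493 * 0.002 * 0.925926
= 534.2463


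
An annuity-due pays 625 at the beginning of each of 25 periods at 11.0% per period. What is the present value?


PV_due = PMT * (1-(1+i)^(-n))/i * (1+i)
PV_immediate = 5263.5904
PV_due = 5263.5904 * 1.11
= 5842.5854


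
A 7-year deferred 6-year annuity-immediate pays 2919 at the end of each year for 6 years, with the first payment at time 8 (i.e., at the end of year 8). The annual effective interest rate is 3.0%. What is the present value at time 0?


PV at time 7 of the 6-year annuity-immediate:
a_n = 2919 * (1-(1+0.03)^(-6))/0.03 = 15812.7818
Discount back 7 years to time 0:
PV = 15812.7818 * (1+0.03)^(-7)
= 15812.7818 * 0.813092
= 12857.2387


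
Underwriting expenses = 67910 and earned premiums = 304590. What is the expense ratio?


Expense ratio = expenses / premiums
= 67910 / 304590
= 0.223


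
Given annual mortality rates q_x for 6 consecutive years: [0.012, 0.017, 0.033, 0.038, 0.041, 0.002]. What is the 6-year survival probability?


p_k = 1 - q_k for each year
Survival = product of (1 - q_k)
= 0.988 * 0.983 * 0.967 * 0.962 * 0.959 * 0.998
= 0.8647


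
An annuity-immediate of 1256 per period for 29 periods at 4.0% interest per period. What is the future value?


FV = PMT * ((1+i)^n - 1) / i
= 1256 * ((1.04)^29 - 1) / 0.04
= 1256 * (3.118651 - 1) / 0.04
= 66525.6556


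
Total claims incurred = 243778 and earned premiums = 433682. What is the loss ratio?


Loss ratio = claims / premiums
= 243778 / 433682
= 0.5621


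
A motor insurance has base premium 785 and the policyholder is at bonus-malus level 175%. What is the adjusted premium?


adjusted = base * BM_level / 100
= 785 * 175 / 100
= 785 * 1.75
= 1373.75


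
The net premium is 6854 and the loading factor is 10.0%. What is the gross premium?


Gross = net * (1 + loading)
= 6854 * (1 + 0.1)
= 6854 * 1.1
= 7539.4


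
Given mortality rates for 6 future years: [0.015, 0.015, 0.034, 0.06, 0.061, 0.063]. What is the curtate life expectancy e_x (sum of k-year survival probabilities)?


e_x = sum_{k=1}^{n} k_p_x
k_p_x values:
  1_p_x = 0.985
  2_p_x = 0.970225
  3_p_x = 0.937237
  4_p_x = 0.881003
  5_p_x = 0.827262
  6_p_x = 0.775144
e_x = 5.3759


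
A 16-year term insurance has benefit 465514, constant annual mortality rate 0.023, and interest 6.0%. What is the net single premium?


NSP = benefit * sum_{k=0}^{n-1} k_p_x * q * v^(k+1)
With constant q=0.023, v=0.943396
Sum = 0.201934
NSP = 465514 * 0.201934
= 94003.2045


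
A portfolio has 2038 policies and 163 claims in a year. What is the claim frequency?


frequency = claims / policies
= 163 / 2038
= 0.08


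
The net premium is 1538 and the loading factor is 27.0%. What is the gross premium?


Gross = net * (1 + loading)
= 1538 * (1 + 0.27)
= 1538 * 1.27
= 1953.26


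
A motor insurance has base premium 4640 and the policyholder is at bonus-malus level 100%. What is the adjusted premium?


adjusted = base * BM_level / 100
= 4640 * 100 / 100
= 4640 * 1.0
= 4640.0


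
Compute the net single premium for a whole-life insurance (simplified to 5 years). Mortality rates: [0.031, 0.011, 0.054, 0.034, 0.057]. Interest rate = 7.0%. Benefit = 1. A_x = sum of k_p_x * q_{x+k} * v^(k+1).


v = 0.934579
Year 0: k_p_x=1.0, q=0.031, term=0.028972
Year 1: k_p_x=0.969, q=0.011, term=0.00931
Year 2: k_p_x=0.958341, q=0.054, term=0.042244
Year 3: k_p_x=0.906591, q=0.034, term=0.023516
Year 4: k_p_x=0.875767, q=0.057, term=0.035591
A_x = 0.1396


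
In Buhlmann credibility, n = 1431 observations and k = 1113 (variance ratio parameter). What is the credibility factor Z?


Z = n / (n + k)
= 1431 / (1431 + 1113)
= 1431 / 2544
= 0.5625


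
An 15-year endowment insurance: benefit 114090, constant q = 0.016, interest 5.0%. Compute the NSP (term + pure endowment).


Term component = 17213.1295
Pure endowment = 15_p_x * v^15 * benefit = 0.785103 * 0.481017 * 114090 = 43085.8406
NSP = 60298.9702


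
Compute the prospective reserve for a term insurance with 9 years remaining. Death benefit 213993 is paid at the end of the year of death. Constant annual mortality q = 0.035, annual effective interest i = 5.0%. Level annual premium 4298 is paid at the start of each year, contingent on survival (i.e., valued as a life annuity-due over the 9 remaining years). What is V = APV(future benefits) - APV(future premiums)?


v = 1/(1+i) = 0.952381
APV(future benefits) per unit = sum_{k=0}^{8} k_p_x * q * v^(k+1) = 0.219149
APV(future benefits) = 213993 * 0.219149 = 46896.3946
Life annuity-due factor ä_{x:9} = sum_{k=0}^{8} k_p_x * v^k = 6.574476
APV(future premiums) = 4298 * 6.574476 = 28257.0978
V = 46896.3946 - 28257.0978
= 18639.2969


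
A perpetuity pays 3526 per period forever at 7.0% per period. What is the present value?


PV = PMT / i
= 3526 / 0.07
= 50371.4286


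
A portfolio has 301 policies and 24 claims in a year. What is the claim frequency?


frequency = claims / policies
= 24 / 301
= 0.0797


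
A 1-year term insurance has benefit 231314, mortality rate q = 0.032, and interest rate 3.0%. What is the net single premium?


NSP = benefit * q * v
v = 1/(1+i) = 0.970874
NSP = 231314 * 0.032 * 0.970874
= 7186.4544


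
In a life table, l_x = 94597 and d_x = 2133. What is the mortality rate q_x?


q_x = d_x / l_x
= 2133 / 94597
= 0.0225


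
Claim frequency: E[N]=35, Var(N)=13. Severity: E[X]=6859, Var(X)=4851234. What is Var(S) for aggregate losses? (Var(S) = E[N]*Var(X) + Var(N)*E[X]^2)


Var(S) = E[N]*Var(X) + Var(N)*E[X]^2
= 35*4851234 + 13*6859^2
= 169793190 + 611596453
= 7.8139e+08


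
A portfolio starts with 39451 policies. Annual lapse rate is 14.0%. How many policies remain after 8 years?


remaining = initial * (1 - lapse)^years
= 39451 * (1 - 0.14)^8
= 39451 * 0.299218
= 11804.4464


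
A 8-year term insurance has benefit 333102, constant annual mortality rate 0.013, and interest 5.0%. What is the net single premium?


NSP = benefit * sum_{k=0}^{n-1} k_p_x * q * v^(k+1)
With constant q=0.013, v=0.952381
Sum = 0.080565
NSP = 333102 * 0.080565
= 26836.4092


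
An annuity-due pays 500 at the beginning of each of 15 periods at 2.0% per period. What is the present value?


PV_due = PMT * (1-(1+i)^(-n))/i * (1+i)
PV_immediate = 6424.6318
PV_due = 6424.6318 * 1.02
= 6553.1244


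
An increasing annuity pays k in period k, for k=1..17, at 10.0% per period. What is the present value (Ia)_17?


(Ia)_n = sum_{k=1}^{n} k * v^k, v = 1/(1+i)
v = 0.909091
Sum computed term by term:
(Ia)_17 = 54.6035


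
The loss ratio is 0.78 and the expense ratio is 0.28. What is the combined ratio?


Combined ratio = loss ratio + expense ratio
= 0.78 + 0.28
= 1.06


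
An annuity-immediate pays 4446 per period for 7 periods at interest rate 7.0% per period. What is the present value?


PV = PMT * (1 - (1+i)^(-n)) / i
= 4446 * (1 - (1+0.07)^(-7)) / 0.07
= 4446 * (1 - 0.62275) / 0.07
= 4446 * 5.389289
= 23960.7807


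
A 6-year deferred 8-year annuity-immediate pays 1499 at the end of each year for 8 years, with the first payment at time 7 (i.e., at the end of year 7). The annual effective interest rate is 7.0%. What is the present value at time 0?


PV at time 6 of the 8-year annuity-immediate:
a_n = 1499 * (1-(1+0.07)^(-8))/0.07 = 8950.9765
Discount back 6 years to time 0:
PV = 8950.9765 * (1+0.07)^(-6)
= 8950.9765 * 0.666342
= 5964.4136


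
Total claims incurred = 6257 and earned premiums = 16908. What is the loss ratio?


Loss ratio = claims / premiums
= 6257 / 16908
= 0.3701


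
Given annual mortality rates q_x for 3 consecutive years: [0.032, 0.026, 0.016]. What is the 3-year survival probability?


p_k = 1 - q_k for each year
Survival = product of (1 - q_k)
= 0.968 * 0.974 * 0.984
= 0.9277


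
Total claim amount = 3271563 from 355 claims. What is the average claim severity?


severity = total / number
= 3271563 / 355
= 9215.6704


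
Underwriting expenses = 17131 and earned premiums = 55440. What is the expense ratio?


Expense ratio = expenses / premiums
= 17131 / 55440
= 0.309


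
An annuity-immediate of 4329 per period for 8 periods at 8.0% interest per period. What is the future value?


FV = PMT * ((1+i)^n - 1) / i
= 4329 * ((1.08)^8 - 1) / 0.08
= 4329 * (1.85093 - 1) / 0.08
= 46045.961


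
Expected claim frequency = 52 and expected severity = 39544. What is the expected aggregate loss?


E[S] = E[N] * E[X]
= 52 * 39544
= 2.0563e+06


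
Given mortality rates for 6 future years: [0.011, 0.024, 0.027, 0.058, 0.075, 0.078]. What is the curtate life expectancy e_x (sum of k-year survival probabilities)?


e_x = sum_{k=1}^{n} k_p_x
k_p_x values:
  1_p_x = 0.989
  2_p_x = 0.965264
  3_p_x = 0.939202
  4_p_x = 0.884728
  5_p_x = 0.818374
  6_p_x = 0.75454
e_x = 5.3511


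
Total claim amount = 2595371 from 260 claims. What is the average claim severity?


severity = total / number
= 2595371 / 260
= 9982.1962


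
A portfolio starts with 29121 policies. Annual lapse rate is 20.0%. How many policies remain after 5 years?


remaining = initial * (1 - lapse)^years
= 29121 * (1 - 0.2)^5
= 29121 * 0.32768
= 9542.3693


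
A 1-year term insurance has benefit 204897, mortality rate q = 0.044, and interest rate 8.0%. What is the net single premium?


NSP = benefit * q * v
v = 1/(1+i) = 0.925926
NSP = 204897 * 0.044 * 0.925926
= 8347.6556


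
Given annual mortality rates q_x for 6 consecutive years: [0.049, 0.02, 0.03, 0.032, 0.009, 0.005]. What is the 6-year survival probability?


p_k = 1 - q_k for each year
Survival = product of (1 - q_k)
= 0.951 * 0.98 * 0.97 * 0.968 * 0.991 * 0.995
= 0.8629


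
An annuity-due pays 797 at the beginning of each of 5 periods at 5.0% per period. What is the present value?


PV_due = PMT * (1-(1+i)^(-n))/i * (1+i)
PV_immediate = 3450.5929
PV_due = 3450.5929 * 1.05
= 3623.1226


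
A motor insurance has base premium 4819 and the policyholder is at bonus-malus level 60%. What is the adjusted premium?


adjusted = base * BM_level / 100
= 4819 * 60 / 100
= 4819 * 0.6
= 2891.4


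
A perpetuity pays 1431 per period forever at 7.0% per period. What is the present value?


PV = PMT / i
= 1431 / 0.07
= 20442.8571


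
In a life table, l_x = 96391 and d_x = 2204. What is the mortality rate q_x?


q_x = d_x / l_x
= 2204 / 96391
= 0.0229


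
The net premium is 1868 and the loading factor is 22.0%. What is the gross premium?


Gross = net * (1 + loading)
= 1868 * (1 + 0.22)
= 1868 * 1.22
= 2278.96


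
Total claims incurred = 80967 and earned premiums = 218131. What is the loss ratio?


Loss ratio = claims / premiums
= 80967 / 218131
= 0.3712


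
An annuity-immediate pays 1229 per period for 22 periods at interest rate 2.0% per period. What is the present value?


PV = PMT * (1 - (1+i)^(-n)) / i
= 1229 * (1 - (1+0.02)^(-22)) / 0.02
= 1229 * (1 - 0.646839) / 0.02
= 1229 * 17.658048
= 21701.7412


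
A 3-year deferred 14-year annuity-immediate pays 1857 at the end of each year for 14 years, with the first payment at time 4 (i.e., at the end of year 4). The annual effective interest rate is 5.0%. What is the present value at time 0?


PV at time 3 of the 14-year annuity-immediate:
a_n = 1857 * (1-(1+0.05)^(-14))/0.05 = 18381.7762
Discount back 3 years to time 0:
PV = 18381.7762 * (1+0.05)^(-3)
= 18381.7762 * 0.863838
= 15878.8694


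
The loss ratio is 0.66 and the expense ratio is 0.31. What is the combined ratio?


Combined ratio = loss ratio + expense ratio
= 0.66 + 0.31
= 0.97


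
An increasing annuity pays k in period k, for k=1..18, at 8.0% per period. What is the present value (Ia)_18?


(Ia)_n = sum_{k=1}^{n} k * v^k, v = 1/(1+i)
v = 0.925926
Sum computed term by term:
(Ia)_18 = 70.2144


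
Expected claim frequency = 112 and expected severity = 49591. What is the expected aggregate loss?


E[S] = E[N] * E[X]
= 112 * 49591
= 5.5542e+06


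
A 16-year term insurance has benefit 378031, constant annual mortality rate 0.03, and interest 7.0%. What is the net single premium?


NSP = benefit * sum_{k=0}^{n-1} k_p_x * q * v^(k+1)
With constant q=0.03, v=0.934579
Sum = 0.237579
NSP = 378031 * 0.237579
= 89812.3444


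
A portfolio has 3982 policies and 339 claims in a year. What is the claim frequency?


frequency = claims / policies
= 339 / 3982
= 0.0851


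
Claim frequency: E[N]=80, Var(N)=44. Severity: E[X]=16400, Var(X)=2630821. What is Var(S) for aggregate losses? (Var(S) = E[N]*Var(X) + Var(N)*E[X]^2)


Var(S) = E[N]*Var(X) + Var(N)*E[X]^2
= 80*2630821 + 44*16400^2
= 210465680 + 11834240000
= 1.2045e+10


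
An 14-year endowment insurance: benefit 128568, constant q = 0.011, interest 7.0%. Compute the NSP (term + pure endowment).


Term component = 11660.0154
Pure endowment = 14_p_x * v^14 * benefit = 0.856541 * 0.387817 * 128568 = 42707.8868
NSP = 54367.9022


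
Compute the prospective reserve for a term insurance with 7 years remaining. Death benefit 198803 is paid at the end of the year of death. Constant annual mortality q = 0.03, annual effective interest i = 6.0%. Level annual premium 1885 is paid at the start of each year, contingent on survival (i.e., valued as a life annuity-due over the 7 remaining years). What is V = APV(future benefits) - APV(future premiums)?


v = 1/(1+i) = 0.943396
APV(future benefits) per unit = sum_{k=0}^{6} k_p_x * q * v^(k+1) = 0.154215
APV(future benefits) = 198803 * 0.154215 = 30658.422
Life annuity-due factor ä_{x:7} = sum_{k=0}^{6} k_p_x * v^k = 5.448933
APV(future premiums) = 1885 * 5.448933 = 10271.2389
V = 30658.422 - 10271.2389
= 20387.1831


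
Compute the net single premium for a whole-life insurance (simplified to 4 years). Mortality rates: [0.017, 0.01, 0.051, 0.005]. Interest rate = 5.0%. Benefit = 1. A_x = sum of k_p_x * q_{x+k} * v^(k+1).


v = 0.952381
Year 0: k_p_x=1.0, q=0.017, term=0.01619
Year 1: k_p_x=0.983, q=0.01, term=0.008916
Year 2: k_p_x=0.97317, q=0.051, term=0.042874
Year 3: k_p_x=0.923538, q=0.005, term=0.003799
A_x = 0.0718


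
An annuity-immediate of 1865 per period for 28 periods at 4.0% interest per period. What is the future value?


FV = PMT * ((1+i)^n - 1) / i
= 1865 * ((1.04)^28 - 1) / 0.04
= 1865 * (2.998703 - 1) / 0.04
= 93189.5423


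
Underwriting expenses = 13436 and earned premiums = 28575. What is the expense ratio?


Expense ratio = expenses / premiums
= 13436 / 28575
= 0.4702


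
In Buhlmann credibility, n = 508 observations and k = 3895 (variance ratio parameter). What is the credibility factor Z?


Z = n / (n + k)
= 508 / (508 + 3895)
= 508 / 4403
= 0.1154


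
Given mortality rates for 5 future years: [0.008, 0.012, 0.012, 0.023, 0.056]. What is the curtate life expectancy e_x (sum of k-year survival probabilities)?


e_x = sum_{k=1}^{n} k_p_x
k_p_x values:
  1_p_x = 0.992
  2_p_x = 0.980096
  3_p_x = 0.968335
  4_p_x = 0.946063
  5_p_x = 0.893084
e_x = 4.7796


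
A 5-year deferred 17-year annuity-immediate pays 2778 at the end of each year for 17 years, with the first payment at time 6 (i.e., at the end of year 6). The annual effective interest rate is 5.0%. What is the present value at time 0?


PV at time 5 of the 17-year annuity-immediate:
a_n = 2778 * (1-(1+0.05)^(-17))/0.05 = 31319.356
Discount back 5 years to time 0:
PV = 31319.356 * (1+0.05)^(-5)
= 31319.356 * 0.783526
= 24539.535


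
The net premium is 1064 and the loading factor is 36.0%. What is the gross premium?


Gross = net * (1 + loading)
= 1064 * (1 + 0.36)
= 1064 * 1.36
= 1447.04


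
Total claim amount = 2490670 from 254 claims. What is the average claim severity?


severity = total / number
= 2490670 / 254
= 9805.7874


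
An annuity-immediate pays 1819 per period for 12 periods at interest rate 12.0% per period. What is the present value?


PV = PMT * (1 - (1+i)^(-n)) / i
= 1819 * (1 - (1+0.12)^(-12)) / 0.12
= 1819 * (1 - 0.256675) / 0.12
= 1819 * 6.194374
= 11267.5667


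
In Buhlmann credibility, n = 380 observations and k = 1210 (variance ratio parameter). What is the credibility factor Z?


Z = n / (n + k)
= 380 / (380 + 1210)
= 380 / 1590
= 0.239


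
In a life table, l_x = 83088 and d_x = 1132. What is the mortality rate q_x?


q_x = d_x / l_x
= 1132 / 83088
= 0.0136


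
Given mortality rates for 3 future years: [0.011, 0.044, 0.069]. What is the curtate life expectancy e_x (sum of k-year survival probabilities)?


e_x = sum_{k=1}^{n} k_p_x
k_p_x values:
  1_p_x = 0.989
  2_p_x = 0.945484
  3_p_x = 0.880246
e_x = 2.8147


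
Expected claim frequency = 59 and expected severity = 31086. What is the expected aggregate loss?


E[S] = E[N] * E[X]
= 59 * 31086
= 1.8341e+06


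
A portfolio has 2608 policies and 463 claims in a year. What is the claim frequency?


frequency = claims / policies
= 463 / 2608
= 0.1775


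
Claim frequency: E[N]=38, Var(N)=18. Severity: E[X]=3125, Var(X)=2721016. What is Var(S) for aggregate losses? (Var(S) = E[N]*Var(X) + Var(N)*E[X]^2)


Var(S) = E[N]*Var(X) + Var(N)*E[X]^2
= 38*2721016 + 18*3125^2
= 103398608 + 175781250
= 2.7918e+08


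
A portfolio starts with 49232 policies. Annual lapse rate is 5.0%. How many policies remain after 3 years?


remaining = initial * (1 - lapse)^years
= 49232 * (1 - 0.05)^3
= 49232 * 0.857375
= 42210.286


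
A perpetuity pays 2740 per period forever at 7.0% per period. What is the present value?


PV = PMT / i
= 2740 / 0.07
= 39142.8571


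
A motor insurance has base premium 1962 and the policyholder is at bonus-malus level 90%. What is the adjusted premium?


adjusted = base * BM_level / 100
= 1962 * 90 / 100
= 1962 * 0.9
= 1765.8


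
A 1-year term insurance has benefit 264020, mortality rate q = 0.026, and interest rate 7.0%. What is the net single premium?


NSP = benefit * q * v
v = 1/(1+i) = 0.934579
NSP = 264020 * 0.026 * 0.934579
= 6415.4393


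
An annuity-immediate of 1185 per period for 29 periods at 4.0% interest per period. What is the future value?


FV = PMT * ((1+i)^n - 1) / i
= 1185 * ((1.04)^29 - 1) / 0.04
= 1185 * (3.118651 - 1) / 0.04
= 62765.0493


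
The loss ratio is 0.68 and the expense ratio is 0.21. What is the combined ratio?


Combined ratio = loss ratio + expense ratio
= 0.68 + 0.21
= 0.89


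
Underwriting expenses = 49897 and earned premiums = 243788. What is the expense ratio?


Expense ratio = expenses / premiums
= 49897 / 243788
= 0.2047


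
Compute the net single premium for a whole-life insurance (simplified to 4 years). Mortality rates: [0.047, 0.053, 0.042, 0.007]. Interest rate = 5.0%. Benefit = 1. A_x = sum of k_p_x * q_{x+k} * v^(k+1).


v = 0.952381
Year 0: k_p_x=1.0, q=0.047, term=0.044762
Year 1: k_p_x=0.953, q=0.053, term=0.045813
Year 2: k_p_x=0.902491, q=0.042, term=0.032743
Year 3: k_p_x=0.864586, q=0.007, term=0.004979
A_x = 0.1283


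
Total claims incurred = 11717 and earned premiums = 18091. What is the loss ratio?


Loss ratio = claims / premiums
= 11717 / 18091
= 0.6477


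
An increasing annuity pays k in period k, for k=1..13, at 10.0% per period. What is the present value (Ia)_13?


(Ia)_n = sum_{k=1}^{n} k * v^k, v = 1/(1+i)
v = 0.909091
Sum computed term by term:
(Ia)_13 = 40.4805


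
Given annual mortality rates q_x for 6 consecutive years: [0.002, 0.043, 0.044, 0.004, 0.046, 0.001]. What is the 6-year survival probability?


p_k = 1 - q_k for each year
Survival = product of (1 - q_k)
= 0.998 * 0.957 * 0.956 * 0.996 * 0.954 * 0.999
= 0.8667


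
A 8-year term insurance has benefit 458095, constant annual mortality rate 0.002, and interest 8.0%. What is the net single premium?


NSP = benefit * sum_{k=0}^{n-1} k_p_x * q * v^(k+1)
With constant q=0.002, v=0.925926
Sum = 0.011422
NSP = 458095 * 0.011422
= 5232.508


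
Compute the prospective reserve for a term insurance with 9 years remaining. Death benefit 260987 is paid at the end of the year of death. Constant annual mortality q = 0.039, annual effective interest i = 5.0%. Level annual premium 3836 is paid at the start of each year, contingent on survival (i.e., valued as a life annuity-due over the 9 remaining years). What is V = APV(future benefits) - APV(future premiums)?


v = 1/(1+i) = 0.952381
APV(future benefits) per unit = sum_{k=0}^{8} k_p_x * q * v^(k+1) = 0.240741
APV(future benefits) = 260987 * 0.240741 = 62830.3281
Life annuity-due factor ä_{x:9} = sum_{k=0}^{8} k_p_x * v^k = 6.481494
APV(future premiums) = 3836 * 6.481494 = 24863.0122
V = 62830.3281 - 24863.0122
= 37967.3159


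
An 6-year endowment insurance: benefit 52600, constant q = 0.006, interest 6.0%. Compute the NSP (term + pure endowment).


Term component = 1530.375
Pure endowment = 6_p_x * v^6 * benefit = 0.964536 * 0.704961 * 52600 = 35765.8754
NSP = 37296.2503


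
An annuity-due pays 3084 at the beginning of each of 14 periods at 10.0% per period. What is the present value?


PV_due = PMT * (1-(1+i)^(-n))/i * (1+i)
PV_immediate = 22718.8641
PV_due = 22718.8641 * 1.1
= 24990.7505


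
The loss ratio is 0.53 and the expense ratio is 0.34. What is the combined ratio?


Combined ratio = loss ratio + expense ratio
= 0.53 + 0.34
= 0.87


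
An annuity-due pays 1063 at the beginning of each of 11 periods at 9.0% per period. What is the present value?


PV_due = PMT * (1-(1+i)^(-n))/i * (1+i)
PV_immediate = 7233.9176
PV_due = 7233.9176 * 1.09
= 7884.9701


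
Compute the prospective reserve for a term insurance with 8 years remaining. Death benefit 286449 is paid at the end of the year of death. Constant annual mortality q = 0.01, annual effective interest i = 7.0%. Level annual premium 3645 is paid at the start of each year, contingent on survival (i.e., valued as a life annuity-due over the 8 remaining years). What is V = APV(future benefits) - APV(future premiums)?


v = 1/(1+i) = 0.934579
APV(future benefits) per unit = sum_{k=0}^{7} k_p_x * q * v^(k+1) = 0.057869
APV(future benefits) = 286449 * 0.057869 = 16576.5955
Life annuity-due factor ä_{x:8} = sum_{k=0}^{7} k_p_x * v^k = 6.192012
APV(future premiums) = 3645 * 6.192012 = 22569.8846
V = 16576.5955 - 22569.8846
= -5993.2892


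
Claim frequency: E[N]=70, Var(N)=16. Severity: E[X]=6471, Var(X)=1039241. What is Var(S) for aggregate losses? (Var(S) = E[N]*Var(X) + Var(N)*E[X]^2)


Var(S) = E[N]*Var(X) + Var(N)*E[X]^2
= 70*1039241 + 16*6471^2
= 72746870 + 669981456
= 7.4273e+08


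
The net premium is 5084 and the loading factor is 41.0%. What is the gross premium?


Gross = net * (1 + loading)
= 5084 * (1 + 0.41)
= 5084 * 1.41
= 7168.44


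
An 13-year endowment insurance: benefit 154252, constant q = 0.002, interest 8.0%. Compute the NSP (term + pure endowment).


Term component = 2414.4138
Pure endowment = 13_p_x * v^13 * benefit = 0.97431 * 0.367698 * 154252 = 55261.0356
NSP = 57675.4493


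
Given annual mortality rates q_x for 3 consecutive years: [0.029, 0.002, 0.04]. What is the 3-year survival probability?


p_k = 1 - q_k for each year
Survival = product of (1 - q_k)
= 0.971 * 0.998 * 0.96
= 0.9303


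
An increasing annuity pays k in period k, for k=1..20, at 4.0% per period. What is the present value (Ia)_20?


(Ia)_n = sum_{k=1}^{n} k * v^k, v = 1/(1+i)
v = 0.961538
Sum computed term by term:
(Ia)_20 = 125.155


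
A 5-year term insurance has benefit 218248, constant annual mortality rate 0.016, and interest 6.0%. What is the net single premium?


NSP = benefit * sum_{k=0}^{n-1} k_p_x * q * v^(k+1)
With constant q=0.016, v=0.943396
Sum = 0.065398
NSP = 218248 * 0.065398
= 14272.9535


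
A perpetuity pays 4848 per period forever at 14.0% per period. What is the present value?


PV = PMT / i
= 4848 / 0.14
= 34628.5714


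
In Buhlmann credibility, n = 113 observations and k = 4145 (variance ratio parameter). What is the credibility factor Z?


Z = n / (n + k)
= 113 / (113 + 4145)
= 113 / 4258
= 0.0265


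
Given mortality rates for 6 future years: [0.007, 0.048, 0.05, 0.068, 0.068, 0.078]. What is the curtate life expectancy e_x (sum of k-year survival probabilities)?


e_x = sum_{k=1}^{n} k_p_x
k_p_x values:
  1_p_x = 0.993
  2_p_x = 0.945336
  3_p_x = 0.898069
  4_p_x = 0.837
  5_p_x = 0.780084
  6_p_x = 0.719238
e_x = 5.1727


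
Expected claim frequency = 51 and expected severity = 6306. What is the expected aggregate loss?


E[S] = E[N] * E[X]
= 51 * 6306
= 321606


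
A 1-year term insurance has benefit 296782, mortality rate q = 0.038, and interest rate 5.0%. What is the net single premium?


NSP = benefit * q * v
v = 1/(1+i) = 0.952381
NSP = 296782 * 0.038 * 0.952381
= 10740.6819


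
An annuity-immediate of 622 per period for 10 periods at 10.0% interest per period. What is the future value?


FV = PMT * ((1+i)^n - 1) / i
= 622 * ((1.1)^10 - 1) / 0.1
= 622 * (2.593742 - 1) / 0.1
= 9913.0781


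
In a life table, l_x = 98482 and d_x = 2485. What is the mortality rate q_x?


q_x = d_x / l_x
= 2485 / 98482
= 0.0252


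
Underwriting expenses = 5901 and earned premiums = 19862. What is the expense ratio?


Expense ratio = expenses / premiums
= 5901 / 19862
= 0.2971


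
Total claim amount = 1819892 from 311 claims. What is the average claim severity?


severity = total / number
= 1819892 / 311
= 5851.7428


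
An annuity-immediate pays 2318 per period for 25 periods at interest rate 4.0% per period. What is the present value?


PV = PMT * (1 - (1+i)^(-n)) / i
= 2318 * (1 - (1+0.04)^(-25)) / 0.04
= 2318 * (1 - 0.375117) / 0.04
= 2318 * 15.62208
= 36211.9813


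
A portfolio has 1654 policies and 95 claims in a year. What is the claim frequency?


frequency = claims / policies
= 95 / 1654
= 0.0574


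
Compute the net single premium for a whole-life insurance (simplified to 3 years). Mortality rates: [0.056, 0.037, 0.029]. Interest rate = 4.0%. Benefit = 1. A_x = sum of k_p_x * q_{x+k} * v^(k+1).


v = 0.961538
Year 0: k_p_x=1.0, q=0.056, term=0.053846
Year 1: k_p_x=0.944, q=0.037, term=0.032293
Year 2: k_p_x=0.909072, q=0.029, term=0.023437
A_x = 0.1096


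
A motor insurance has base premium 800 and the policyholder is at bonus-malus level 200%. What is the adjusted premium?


adjusted = base * BM_level / 100
= 800 * 200 / 100
= 800 * 2.0
= 1600.0


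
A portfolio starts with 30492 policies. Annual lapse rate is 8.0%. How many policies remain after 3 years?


remaining = initial * (1 - lapse)^years
= 30492 * (1 - 0.08)^3
= 30492 * 0.778688
= 23743.7545


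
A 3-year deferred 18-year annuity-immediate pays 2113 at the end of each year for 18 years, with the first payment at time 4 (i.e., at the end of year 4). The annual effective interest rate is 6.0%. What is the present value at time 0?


PV at time 3 of the 18-year annuity-immediate:
a_n = 2113 * (1-(1+0.06)^(-18))/0.06 = 22878.7262
Discount back 3 years to time 0:
PV = 22878.7262 * (1+0.06)^(-3)
= 22878.7262 * 0.839619
= 19209.4197


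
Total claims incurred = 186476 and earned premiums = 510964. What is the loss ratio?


Loss ratio = claims / premiums
= 186476 / 510964
= 0.3649


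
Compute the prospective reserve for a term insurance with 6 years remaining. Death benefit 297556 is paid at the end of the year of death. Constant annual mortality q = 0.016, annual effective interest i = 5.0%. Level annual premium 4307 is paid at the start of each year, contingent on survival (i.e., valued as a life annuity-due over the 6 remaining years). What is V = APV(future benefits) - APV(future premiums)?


v = 1/(1+i) = 0.952381
APV(future benefits) per unit = sum_{k=0}^{5} k_p_x * q * v^(k+1) = 0.07821
APV(future benefits) = 297556 * 0.07821 = 23271.8523
Life annuity-due factor ä_{x:6} = sum_{k=0}^{5} k_p_x * v^k = 5.132531
APV(future premiums) = 4307 * 5.132531 = 22105.8097
V = 23271.8523 - 22105.8097
= 1166.0425


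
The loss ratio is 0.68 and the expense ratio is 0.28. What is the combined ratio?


Combined ratio = loss ratio + expense ratio
= 0.68 + 0.28
= 0.96


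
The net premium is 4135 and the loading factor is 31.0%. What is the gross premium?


Gross = net * (1 + loading)
= 4135 * (1 + 0.31)
= 4135 * 1.31
= 5416.85


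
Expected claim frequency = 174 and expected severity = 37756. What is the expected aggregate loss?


E[S] = E[N] * E[X]
= 174 * 37756
= 6.5695e+06


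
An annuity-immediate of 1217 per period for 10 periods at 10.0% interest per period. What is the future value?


FV = PMT * ((1+i)^n - 1) / i
= 1217 * ((1.1)^10 - 1) / 0.1
= 1217 * (2.593742 - 1) / 0.1
= 19395.8457


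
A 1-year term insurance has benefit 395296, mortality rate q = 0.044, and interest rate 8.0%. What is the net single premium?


NSP = benefit * q * v
v = 1/(1+i) = 0.925926
NSP = 395296 * 0.044 * 0.925926
= 16104.6519


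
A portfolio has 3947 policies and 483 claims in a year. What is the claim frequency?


frequency = claims / policies
= 483 / 3947
= 0.1224


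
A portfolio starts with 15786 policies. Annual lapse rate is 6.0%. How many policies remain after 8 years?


remaining = initial * (1 - lapse)^years
= 15786 * (1 - 0.06)^8
= 15786 * 0.609569
= 9622.6553


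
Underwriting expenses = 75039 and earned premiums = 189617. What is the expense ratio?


Expense ratio = expenses / premiums
= 75039 / 189617
= 0.3957


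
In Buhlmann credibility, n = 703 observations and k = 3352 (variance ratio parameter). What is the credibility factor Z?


Z = n / (n + k)
= 703 / (703 + 3352)
= 703 / 4055
= 0.1734


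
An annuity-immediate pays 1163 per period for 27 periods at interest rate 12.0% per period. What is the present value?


PV = PMT * (1 - (1+i)^(-n)) / i
= 1163 * (1 - (1+0.12)^(-27)) / 0.12
= 1163 * (1 - 0.046894) / 0.12
= 1163 * 7.942554
= 9237.1897


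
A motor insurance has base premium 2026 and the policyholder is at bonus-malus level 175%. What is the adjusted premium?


adjusted = base * BM_level / 100
= 2026 * 175 / 100
= 2026 * 1.75
= 3545.5


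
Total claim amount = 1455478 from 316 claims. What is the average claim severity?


severity = total / number
= 1455478 / 316
= 4605.943


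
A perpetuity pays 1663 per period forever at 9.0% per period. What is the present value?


PV = PMT / i
= 1663 / 0.09
= 18477.7778


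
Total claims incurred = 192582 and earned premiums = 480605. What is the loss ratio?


Loss ratio = claims / premiums
= 192582 / 480605
= 0.4007


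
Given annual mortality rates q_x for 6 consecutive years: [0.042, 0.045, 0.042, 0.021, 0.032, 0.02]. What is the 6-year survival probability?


p_k = 1 - q_k for each year
Survival = product of (1 - q_k)
= 0.958 * 0.955 * 0.958 * 0.979 * 0.968 * 0.98
= 0.814


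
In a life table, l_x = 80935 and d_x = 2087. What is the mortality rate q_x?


q_x = d_x / l_x
= 2087 / 80935
= 0.0258


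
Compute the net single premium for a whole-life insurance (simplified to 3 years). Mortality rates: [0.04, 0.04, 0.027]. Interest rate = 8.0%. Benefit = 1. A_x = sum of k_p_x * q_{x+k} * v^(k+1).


v = 0.925926
Year 0: k_p_x=1.0, q=0.04, term=0.037037
Year 1: k_p_x=0.96, q=0.04, term=0.032922
Year 2: k_p_x=0.9216, q=0.027, term=0.019753
A_x = 0.0897


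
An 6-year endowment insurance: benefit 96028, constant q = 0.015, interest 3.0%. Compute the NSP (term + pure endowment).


Term component = 7525.9933
Pure endowment = 6_p_x * v^6 * benefit = 0.913308 * 0.837484 * 96028 = 73450.02
NSP = 80976.0134


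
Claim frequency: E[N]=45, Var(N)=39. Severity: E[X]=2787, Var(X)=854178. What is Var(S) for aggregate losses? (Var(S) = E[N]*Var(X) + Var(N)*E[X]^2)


Var(S) = E[N]*Var(X) + Var(N)*E[X]^2
= 45*854178 + 39*2787^2
= 38438010 + 302927391
= 3.4137e+08


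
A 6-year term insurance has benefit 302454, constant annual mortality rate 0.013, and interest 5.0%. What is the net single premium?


NSP = benefit * sum_{k=0}^{n-1} k_p_x * q * v^(k+1)
With constant q=0.013, v=0.952381
Sum = 0.063995
NSP = 302454 * 0.063995
= 19355.5814


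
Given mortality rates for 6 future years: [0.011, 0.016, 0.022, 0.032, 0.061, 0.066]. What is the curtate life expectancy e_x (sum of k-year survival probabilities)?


e_x = sum_{k=1}^{n} k_p_x
k_p_x values:
  1_p_x = 0.989
  2_p_x = 0.973176
  3_p_x = 0.951766
  4_p_x = 0.92131
  5_p_x = 0.86511
  6_p_x = 0.808012
e_x = 5.5084


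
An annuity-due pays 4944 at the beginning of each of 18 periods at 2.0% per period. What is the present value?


PV_due = PMT * (1-(1+i)^(-n))/i * (1+i)
PV_immediate = 74120.6025
PV_due = 74120.6025 * 1.02
= 75603.0146


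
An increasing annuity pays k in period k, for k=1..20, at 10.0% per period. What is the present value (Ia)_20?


(Ia)_n = sum_{k=1}^{n} k * v^k, v = 1/(1+i)
v = 0.909091
Sum computed term by term:
(Ia)_20 = 63.9205


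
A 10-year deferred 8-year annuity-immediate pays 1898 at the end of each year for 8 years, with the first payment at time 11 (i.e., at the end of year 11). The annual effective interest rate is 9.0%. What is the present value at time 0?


PV at time 10 of the 8-year annuity-immediate:
a_n = 1898 * (1-(1+0.09)^(-8))/0.09 = 10505.0867
Discount back 10 years to time 0:
PV = 10505.0867 * (1+0.09)^(-10)
= 10505.0867 * 0.422411
= 4437.4621


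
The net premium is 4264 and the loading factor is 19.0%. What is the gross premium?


Gross = net * (1 + loading)
= 4264 * (1 + 0.19)
= 4264 * 1.19
= 5074.16


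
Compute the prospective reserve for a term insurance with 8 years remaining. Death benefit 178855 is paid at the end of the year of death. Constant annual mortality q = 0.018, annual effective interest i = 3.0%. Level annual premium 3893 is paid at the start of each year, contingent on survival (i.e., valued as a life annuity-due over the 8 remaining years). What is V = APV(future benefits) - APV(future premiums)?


v = 1/(1+i) = 0.970874
APV(future benefits) per unit = sum_{k=0}^{7} k_p_x * q * v^(k+1) = 0.119009
APV(future benefits) = 178855 * 0.119009 = 21285.2835
Life annuity-due factor ä_{x:8} = sum_{k=0}^{7} k_p_x * v^k = 6.809937
APV(future premiums) = 3893 * 6.809937 = 26511.0834
V = 21285.2835 - 26511.0834
= -5225.7999


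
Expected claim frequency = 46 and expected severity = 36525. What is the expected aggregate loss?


E[S] = E[N] * E[X]
= 46 * 36525
= 1.6802e+06


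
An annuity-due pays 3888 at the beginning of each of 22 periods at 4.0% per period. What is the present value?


PV_due = PMT * (1-(1+i)^(-n))/i * (1+i)
PV_immediate = 56185.9364
PV_due = 56185.9364 * 1.04
= 58433.3739


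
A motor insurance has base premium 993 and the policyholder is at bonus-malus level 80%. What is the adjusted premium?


adjusted = base * BM_level / 100
= 993 * 80 / 100
= 993 * 0.8
= 794.4


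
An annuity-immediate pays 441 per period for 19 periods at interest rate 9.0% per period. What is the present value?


PV = PMT * (1 - (1+i)^(-n)) / i
= 441 * (1 - (1+0.09)^(-19)) / 0.09
= 441 * (1 - 0.19449) / 0.09
= 441 * 8.950115
= 3947.0006


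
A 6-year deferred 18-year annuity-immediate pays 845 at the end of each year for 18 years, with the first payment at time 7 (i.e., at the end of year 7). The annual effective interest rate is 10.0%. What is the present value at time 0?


PV at time 6 of the 18-year annuity-immediate:
a_n = 845 * (1-(1+0.1)^(-18))/0.1 = 6930.1932
Discount back 6 years to time 0:
PV = 6930.1932 * (1+0.1)^(-6)
= 6930.1932 * 0.564474
= 3911.9134


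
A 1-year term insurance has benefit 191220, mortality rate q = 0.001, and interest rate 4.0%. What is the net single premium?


NSP = benefit * q * v
v = 1/(1+i) = 0.961538
NSP = 191220 * 0.001 * 0.961538
= 183.8654


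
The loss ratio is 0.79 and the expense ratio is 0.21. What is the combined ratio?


Combined ratio = loss ratio + expense ratio
= 0.79 + 0.21
= 1.0


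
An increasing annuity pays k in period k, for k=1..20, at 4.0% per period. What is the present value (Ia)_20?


(Ia)_n = sum_{k=1}^{n} k * v^k, v = 1/(1+i)
v = 0.961538
Sum computed term by term:
(Ia)_20 = 125.155


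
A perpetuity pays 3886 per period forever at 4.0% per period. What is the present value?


PV = PMT / i
= 3886 / 0.04
= 97150.0


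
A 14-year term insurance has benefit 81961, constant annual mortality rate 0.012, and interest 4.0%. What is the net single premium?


NSP = benefit * sum_{k=0}^{n-1} k_p_x * q * v^(k+1)
With constant q=0.012, v=0.961538
Sum = 0.118229
NSP = 81961 * 0.118229
= 9690.1549
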